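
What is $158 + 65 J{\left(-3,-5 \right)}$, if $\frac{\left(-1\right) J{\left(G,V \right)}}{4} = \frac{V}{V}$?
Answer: $-102$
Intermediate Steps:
$J{\left(G,V \right)} = -4$ ($J{\left(G,V \right)} = - 4 \frac{V}{V} = \left(-4\right) 1 = -4$)
$158 + 65 J{\left(-3,-5 \right)} = 158 + 65 \left(-4\right) = 158 - 260 = -102$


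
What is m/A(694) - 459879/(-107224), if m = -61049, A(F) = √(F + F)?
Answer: 459879/107224 - 61049*√347/694 ≈ -1634.4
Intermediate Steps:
A(F) = √2*√F (A(F) = √(2*F) = √2*√F)
m/A(694) - 459879/(-107224) = -61049*√347/694 - 459879/(-107224) = -61049*√347/694 - 459879*(-1/107224) = -61049*√347/694 + 459879/107224 = 459879/107224 - 61049*√347/694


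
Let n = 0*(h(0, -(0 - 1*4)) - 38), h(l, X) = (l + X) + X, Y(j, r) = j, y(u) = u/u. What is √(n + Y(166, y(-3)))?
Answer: √166 ≈ 12.884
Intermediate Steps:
y(u) = 1
h(l, X) = l + 2*X (h(l, X) = (X + l) + X = l + 2*X)
n = 0 (n = 0*((0 + 2*(-(0 - 1*4))) - 38) = 0*((0 + 2*(-(0 - 4))) - 38) = 0*((0 + 2*(-1*(-4))) - 38) = 0*((0 + 2*4) - 38) = 0*((0 + 8) - 38) = 0*(8 - 38) = 0*(-30) = 0)
√(n + Y(166, y(-3))) = √(0 + 166) = √166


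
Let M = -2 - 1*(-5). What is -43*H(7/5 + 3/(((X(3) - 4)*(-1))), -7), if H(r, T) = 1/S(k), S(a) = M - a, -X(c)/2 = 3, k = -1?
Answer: -43/4 ≈ -10.750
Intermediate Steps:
M = 3 (M = -2 + 5 = 3)
X(c) = -6 (X(c) = -2*3 = -6)
S(a) = 3 - a
H(r, T) = ¼ (H(r, T) = 1/(3 - 1*(-1)) = 1/(3 + 1) = 1/4 = ¼)
-43*H(7/5 + 3/(((X(3) - 4)*(-1))), -7) = -43*¼ = -43/4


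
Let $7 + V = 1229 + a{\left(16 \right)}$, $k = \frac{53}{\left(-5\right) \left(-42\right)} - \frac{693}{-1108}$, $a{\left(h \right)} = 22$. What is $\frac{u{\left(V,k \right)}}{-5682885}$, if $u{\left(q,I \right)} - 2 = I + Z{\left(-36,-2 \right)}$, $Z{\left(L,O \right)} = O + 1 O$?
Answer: $\frac{130553}{661146840900} \approx 1.9746 \cdot 10^{-7}$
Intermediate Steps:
$Z{\left(L,O \right)} = 2 O$ ($Z{\left(L,O \right)} = O + O = 2 O$)
$k = \frac{102127}{116340}$ ($k = \frac{53}{210} - - \frac{693}{1108} = 53 \cdot \frac{1}{210} + \frac{693}{1108} = \frac{53}{210} + \frac{693}{1108} = \frac{102127}{116340} \approx 0.87783$)
$V = 1244$ ($V = -7 + \left(1229 + 22\right) = -7 + 1251 = 1244$)
$u{\left(q,I \right)} = -2 + I$ ($u{\left(q,I \right)} = 2 + \left(I + 2 \left(-2\right)\right) = 2 + \left(I - 4\right) = 2 + \left(-4 + I\right) = -2 + I$)
$\frac{u{\left(V,k \right)}}{-5682885} = \frac{-2 + \frac{102127}{116340}}{-5682885} = \left(- \frac{130553}{116340}\right) \left(- \frac{1}{5682885}\right) = \frac{130553}{661146840900}$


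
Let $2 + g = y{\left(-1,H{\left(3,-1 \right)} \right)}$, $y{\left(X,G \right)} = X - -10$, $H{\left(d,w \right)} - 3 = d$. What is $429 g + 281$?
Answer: $3284$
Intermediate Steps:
$H{\left(d,w \right)} = 3 + d$
$y{\left(X,G \right)} = 10 + X$ ($y{\left(X,G \right)} = X + 10 = 10 + X$)
$g = 7$ ($g = -2 + \left(10 - 1\right) = -2 + 9 = 7$)
$429 g + 281 = 429 \cdot 7 + 281 = 3003 + 281 = 3284$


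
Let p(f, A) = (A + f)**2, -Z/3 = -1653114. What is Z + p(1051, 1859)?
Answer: 13427442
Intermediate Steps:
Z = 4959342 (Z = -3*(-1653114) = 4959342)
Z + p(1051, 1859) = 4959342 + (1859 + 1051)**2 = 4959342 + 2910**2 = 4959342 + 8468100 = 13427442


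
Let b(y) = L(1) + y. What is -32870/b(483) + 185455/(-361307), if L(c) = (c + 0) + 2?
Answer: -5983146110/87797601 ≈ -68.147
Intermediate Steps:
L(c) = 2 + c (L(c) = c + 2 = 2 + c)
b(y) = 3 + y (b(y) = (2 + 1) + y = 3 + y)
-32870/b(483) + 185455/(-361307) = -32870/(3 + 483) + 185455/(-361307) = -32870/486 + 185455*(-1/361307) = -32870*1/486 - 185455/361307 = -16435/243 - 185455/361307 = -5983146110/87797601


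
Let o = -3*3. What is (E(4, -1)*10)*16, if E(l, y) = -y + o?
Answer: -1280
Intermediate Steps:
o = -9
E(l, y) = -9 - y (E(l, y) = -y - 9 = -9 - y)
(E(4, -1)*10)*16 = ((-9 - 1*(-1))*10)*16 = ((-9 + 1)*10)*16 = -8*10*16 = -80*16 = -1280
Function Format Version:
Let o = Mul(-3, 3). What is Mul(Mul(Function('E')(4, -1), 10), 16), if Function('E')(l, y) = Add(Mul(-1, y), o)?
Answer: -1280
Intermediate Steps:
o = -9
Function('E')(l, y) = Add(-9, Mul(-1, y)) (Function('E')(l, y) = Add(Mul(-1, y), -9) = Add(-9, Mul(-1, y)))
Mul(Mul(Function('E')(4, -1), 10), 16) = Mul(Mul(Add(-9, Mul(-1, -1)), 10), 16) = Mul(Mul(Add(-9, 1), 10), 16) = Mul(Mul(-8, 10), 16) = Mul(-80, 16) = -1280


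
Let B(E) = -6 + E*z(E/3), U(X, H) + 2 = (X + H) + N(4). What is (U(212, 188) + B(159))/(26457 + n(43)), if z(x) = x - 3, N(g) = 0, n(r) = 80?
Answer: 8342/26537 ≈ 0.31435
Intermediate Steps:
U(X, H) = -2 + H + X (U(X, H) = -2 + ((X + H) + 0) = -2 + ((H + X) + 0) = -2 + (H + X) = -2 + H + X)
z(x) = -3 + x
B(E) = -6 + E*(-3 + E/3)
(U(212, 188) + B(159))/(26457 + n(43)) = ((-2 + 188 + 212) + (-6 + (1/3)*159*(-9 + 159)))/(26457 + 80) = (398 + (-6 + (1/3)*159*150))/26537 = (398 + (-6 + 7950))*(1/26537) = (398 + 7944)*(1/26537) = 8342*(1/26537) = 8342/26537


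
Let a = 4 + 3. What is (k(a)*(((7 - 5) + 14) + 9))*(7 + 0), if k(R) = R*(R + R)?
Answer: 17150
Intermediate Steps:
a = 7
k(R) = 2*R² (k(R) = R*(2*R) = 2*R²)
(k(a)*(((7 - 5) + 14) + 9))*(7 + 0) = ((2*7²)*(((7 - 5) + 14) + 9))*(7 + 0) = ((2*49)*((2 + 14) + 9))*7 = (98*(16 + 9))*7 = (98*25)*7 = 2450*7 = 17150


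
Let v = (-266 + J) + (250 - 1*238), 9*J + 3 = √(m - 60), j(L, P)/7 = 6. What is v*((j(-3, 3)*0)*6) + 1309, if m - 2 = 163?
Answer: 1309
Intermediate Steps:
m = 165 (m = 2 + 163 = 165)
j(L, P) = 42 (j(L, P) = 7*6 = 42)
J = -⅓ + √105/9 (J = -⅓ + √(165 - 60)/9 = -⅓ + √105/9 ≈ 0.80522)
v = -763/3 + √105/9 (v = (-266 + (-⅓ + √105/9)) + (250 - 1*238) = (-799/3 + √105/9) + (250 - 238) = (-799/3 + √105/9) + 12 = -763/3 + √105/9 ≈ -253.19)
v*((j(-3, 3)*0)*6) + 1309 = (-763/3 + √105/9)*((42*0)*6) + 1309 = (-763/3 + √105/9)*(0*6) + 1309 = (-763/3 + √105/9)*0 + 1309 = 0 + 1309 = 1309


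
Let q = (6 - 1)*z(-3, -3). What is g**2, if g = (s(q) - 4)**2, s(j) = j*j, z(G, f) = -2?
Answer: 84934656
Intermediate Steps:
q = -10 (q = (6 - 1)*(-2) = 5*(-2) = -10)
s(j) = j**2
g = 9216 (g = ((-10)**2 - 4)**2 = (100 - 4)**2 = 96**2 = 9216)
g**2 = 9216**2 = 84934656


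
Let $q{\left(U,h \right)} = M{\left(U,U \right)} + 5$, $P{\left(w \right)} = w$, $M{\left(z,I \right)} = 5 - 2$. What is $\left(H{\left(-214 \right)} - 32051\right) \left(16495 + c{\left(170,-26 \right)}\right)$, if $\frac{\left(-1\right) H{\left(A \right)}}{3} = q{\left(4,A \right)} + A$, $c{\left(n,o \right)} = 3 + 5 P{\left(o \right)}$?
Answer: $-514495344$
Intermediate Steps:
$M{\left(z,I \right)} = 3$ ($M{\left(z,I \right)} = 5 - 2 = 3$)
$c{\left(n,o \right)} = 3 + 5 o$
$q{\left(U,h \right)} = 8$ ($q{\left(U,h \right)} = 3 + 5 = 8$)
$H{\left(A \right)} = -24 - 3 A$ ($H{\left(A \right)} = - 3 \left(8 + A\right) = -24 - 3 A$)
$\left(H{\left(-214 \right)} - 32051\right) \left(16495 + c{\left(170,-26 \right)}\right) = \left(\left(-24 - -642\right) - 32051\right) \left(16495 + \left(3 + 5 \left(-26\right)\right)\right) = \left(\left(-24 + 642\right) - 32051\right) \left(16495 + \left(3 - 130\right)\right) = \left(618 - 32051\right) \left(16495 - 127\right) = \left(-31433\right) 16368 = -514495344$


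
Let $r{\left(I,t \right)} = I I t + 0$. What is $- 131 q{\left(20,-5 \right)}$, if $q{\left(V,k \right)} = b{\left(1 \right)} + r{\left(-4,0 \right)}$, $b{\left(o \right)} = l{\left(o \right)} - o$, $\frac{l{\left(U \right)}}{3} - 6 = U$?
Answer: $-2620$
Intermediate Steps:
$r{\left(I,t \right)} = t I^{2}$ ($r{\left(I,t \right)} = I^{2} t + 0 = t I^{2} + 0 = t I^{2}$)
$l{\left(U \right)} = 18 + 3 U$
$b{\left(o \right)} = 18 + 2 o$ ($b{\left(o \right)} = \left(18 + 3 o\right) - o = 18 + 2 o$)
$q{\left(V,k \right)} = 20$ ($q{\left(V,k \right)} = \left(18 + 2 \cdot 1\right) + 0 \left(-4\right)^{2} = \left(18 + 2\right) + 0 \cdot 16 = 20 + 0 = 20$)
$- 131 q{\left(20,-5 \right)} = \left(-131\right) 20 = -2620$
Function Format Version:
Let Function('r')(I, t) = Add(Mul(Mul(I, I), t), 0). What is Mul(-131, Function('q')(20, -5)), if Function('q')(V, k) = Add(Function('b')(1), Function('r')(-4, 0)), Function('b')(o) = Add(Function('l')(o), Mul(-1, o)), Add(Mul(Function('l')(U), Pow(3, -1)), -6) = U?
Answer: -2620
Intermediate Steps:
Function('r')(I, t) = Mul(t, Pow(I, 2)) (Function('r')(I, t) = Add(Mul(Pow(I, 2), t), 0) = Add(Mul(t, Pow(I, 2)), 0) = Mul(t, Pow(I, 2)))
Function('l')(U) = Add(18, Mul(3, U))
Function('b')(o) = Add(18, Mul(2, o)) (Function('b')(o) = Add(Add(18, Mul(3, o)), Mul(-1, o)) = Add(18, Mul(2, o)))
Function('q')(V, k) = 20 (Function('q')(V, k) = Add(Add(18, Mul(2, 1)), Mul(0, Pow(-4, 2))) = Add(Add(18, 2), Mul(0, 16)) = Add(20, 0) = 20)
Mul(-131, Function('q')(20, -5)) = Mul(-131, 20) = -2620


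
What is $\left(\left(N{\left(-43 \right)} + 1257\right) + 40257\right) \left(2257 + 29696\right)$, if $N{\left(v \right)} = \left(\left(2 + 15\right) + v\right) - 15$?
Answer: $1325186769$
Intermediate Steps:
$N{\left(v \right)} = 2 + v$ ($N{\left(v \right)} = \left(17 + v\right) - 15 = 2 + v$)
$\left(\left(N{\left(-43 \right)} + 1257\right) + 40257\right) \left(2257 + 29696\right) = \left(\left(\left(2 - 43\right) + 1257\right) + 40257\right) \left(2257 + 29696\right) = \left(\left(-41 + 1257\right) + 40257\right) 31953 = \left(1216 + 40257\right) 31953 = 41473 \cdot 31953 = 1325186769$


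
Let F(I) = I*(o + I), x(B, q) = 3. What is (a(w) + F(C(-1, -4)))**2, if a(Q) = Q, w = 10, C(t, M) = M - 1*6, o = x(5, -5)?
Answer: 6400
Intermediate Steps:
o = 3
C(t, M) = -6 + M (C(t, M) = M - 6 = -6 + M)
F(I) = I*(3 + I)
(a(w) + F(C(-1, -4)))**2 = (10 + (-6 - 4)*(3 + (-6 - 4)))**2 = (10 - 10*(3 - 10))**2 = (10 - 10*(-7))**2 = (10 + 70)**2 = 80**2 = 6400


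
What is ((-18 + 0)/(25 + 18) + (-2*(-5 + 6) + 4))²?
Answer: 4624/1849 ≈ 2.5008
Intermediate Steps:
((-18 + 0)/(25 + 18) + (-2*(-5 + 6) + 4))² = (-18/43 + (-2*1 + 4))² = (-18*1/43 + (-2 + 4))² = (-18/43 + 2)² = (68/43)² = 4624/1849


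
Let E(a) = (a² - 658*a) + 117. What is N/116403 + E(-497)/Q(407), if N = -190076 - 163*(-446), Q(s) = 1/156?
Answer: 3475316754186/38801 ≈ 8.9568e+7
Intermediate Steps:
Q(s) = 1/156
E(a) = 117 + a² - 658*a
N = -117378 (N = -190076 + 72698 = -117378)
N/116403 + E(-497)/Q(407) = -117378/116403 + (117 + (-497)² - 658*(-497))/(1/156) = -117378*1/116403 + (117 + 247009 + 327026)*156 = -39126/38801 + 574152*156 = -39126/38801 + 89567712 = 3475316754186/38801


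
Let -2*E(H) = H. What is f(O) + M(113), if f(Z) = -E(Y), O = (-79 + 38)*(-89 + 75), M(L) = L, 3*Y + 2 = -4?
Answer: 112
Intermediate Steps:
Y = -2 (Y = -2/3 + (1/3)*(-4) = -2/3 - 4/3 = -2)
E(H) = -H/2
O = 574 (O = -41*(-14) = 574)
f(Z) = -1 (f(Z) = -(-1)*(-2)/2 = -1*1 = -1)
f(O) + M(113) = -1 + 113 = 112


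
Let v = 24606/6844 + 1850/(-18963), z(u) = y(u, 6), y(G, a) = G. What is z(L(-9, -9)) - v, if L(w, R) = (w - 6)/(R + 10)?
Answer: -1200341879/64891386 ≈ -18.498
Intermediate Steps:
L(w, R) = (-6 + w)/(10 + R)
z(u) = u
v = 226971089/64891386 (v = 24606*(1/6844) + 1850*(-1/18963) = 12303/3422 - 1850/18963 = 226971089/64891386 ≈ 3.4977)
z(L(-9, -9)) - v = (-6 - 9)/(10 - 9) - 1*226971089/64891386 = -15/1 - 226971089/64891386 = 1*(-15) - 226971089/64891386 = -15 - 226971089/64891386 = -1200341879/64891386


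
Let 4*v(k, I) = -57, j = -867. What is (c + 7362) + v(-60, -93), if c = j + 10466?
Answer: 67787/4 ≈ 16947.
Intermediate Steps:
v(k, I) = -57/4 (v(k, I) = (¼)*(-57) = -57/4)
c = 9599 (c = -867 + 10466 = 9599)
(c + 7362) + v(-60, -93) = (9599 + 7362) - 57/4 = 16961 - 57/4 = 67787/4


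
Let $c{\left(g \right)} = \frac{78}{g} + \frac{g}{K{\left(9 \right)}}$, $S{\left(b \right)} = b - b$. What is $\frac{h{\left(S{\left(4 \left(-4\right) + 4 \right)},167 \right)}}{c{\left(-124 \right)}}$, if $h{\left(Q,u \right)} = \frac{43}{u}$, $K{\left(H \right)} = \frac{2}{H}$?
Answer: $- \frac{2666}{5784045} \approx -0.00046092$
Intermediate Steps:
$S{\left(b \right)} = 0$
$c{\left(g \right)} = \frac{78}{g} + \frac{9 g}{2}$ ($c{\left(g \right)} = \frac{78}{g} + \frac{g}{2 \cdot \frac{1}{9}} = \frac{78}{g} + \frac{g}{\frac{2}{9}} = \frac{78}{g} + g \frac{9}{2} = \frac{78}{g} + \frac{9 g}{2}$)
$\frac{h{\left(S{\left(4 \left(-4\right) + 4 \right)},167 \right)}}{c{\left(-124 \right)}} = \frac{43 \cdot \frac{1}{167}}{\frac{78}{-124} + \frac{9}{2} \left(-124\right)} = \frac{43 \cdot \frac{1}{167}}{78 \left(- \frac{1}{124}\right) - 558} = \frac{43}{167 \left(- \frac{39}{62} - 558\right)} = \frac{43}{167 \left(- \frac{34635}{62}\right)} = \frac{43}{167} \left(- \frac{62}{34635}\right) = - \frac{2666}{5784045}$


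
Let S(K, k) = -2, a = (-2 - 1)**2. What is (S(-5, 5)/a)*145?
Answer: -290/9 ≈ -32.222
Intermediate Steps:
a = 9 (a = (-3)**2 = 9)
(S(-5, 5)/a)*145 = -2/9*145 = -290/9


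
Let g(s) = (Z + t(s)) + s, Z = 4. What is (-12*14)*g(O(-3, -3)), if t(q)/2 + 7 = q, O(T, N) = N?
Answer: 3192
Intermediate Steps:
t(q) = -14 + 2*q
g(s) = -10 + 3*s (g(s) = (4 + (-14 + 2*s)) + s = (-10 + 2*s) + s = -10 + 3*s)
(-12*14)*g(O(-3, -3)) = (-12*14)*(-10 + 3*(-3)) = -168*(-10 - 9) = -168*(-19) = 3192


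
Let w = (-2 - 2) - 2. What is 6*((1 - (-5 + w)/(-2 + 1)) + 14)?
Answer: 24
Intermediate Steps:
w = -6 (w = -4 - 2 = -6)
6*((1 - (-5 + w)/(-2 + 1)) + 14) = 6*((1 - (-5 - 6)/(-2 + 1)) + 14) = 6*((1 - (-11)/(-1)) + 14) = 6*((1 - (-11)*(-1)) + 14) = 6*((1 - 1*11) + 14) = 6*((1 - 11) + 14) = 6*(-10 + 14) = 6*4 = 24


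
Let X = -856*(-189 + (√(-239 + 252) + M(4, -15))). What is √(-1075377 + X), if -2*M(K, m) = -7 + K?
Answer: √(-914877 - 856*√13) ≈ 958.1*I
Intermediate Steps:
M(K, m) = 7/2 - K/2 (M(K, m) = -(-7 + K)/2 = 7/2 - K/2)
X = 160500 - 856*√13 (X = -856*(-189 + (√(-239 + 252) + (7/2 - ½*4))) = -856*(-189 + (√13 + (7/2 - 2))) = -856*(-189 + (√13 + 3/2)) = -856*(-189 + (3/2 + √13)) = -856*(-375/2 + √13) = 160500 - 856*√13 ≈ 1.5741e+5)
√(-1075377 + X) = √(-1075377 + (160500 - 856*√13)) = √(-914877 - 856*√13)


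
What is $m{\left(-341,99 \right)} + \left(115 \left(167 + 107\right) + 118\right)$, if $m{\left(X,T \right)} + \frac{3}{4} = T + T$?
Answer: $\frac{127301}{4} \approx 31825.0$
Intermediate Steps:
$m{\left(X,T \right)} = - \frac{3}{4} + 2 T$ ($m{\left(X,T \right)} = - \frac{3}{4} + \left(T + T\right) = - \frac{3}{4} + 2 T$)
$m{\left(-341,99 \right)} + \left(115 \left(167 + 107\right) + 118\right) = \left(- \frac{3}{4} + 2 \cdot 99\right) + \left(115 \left(167 + 107\right) + 118\right) = \left(- \frac{3}{4} + 198\right) + \left(115 \cdot 274 + 118\right) = \frac{789}{4} + \left(31510 + 118\right) = \frac{789}{4} + 31628 = \frac{127301}{4}$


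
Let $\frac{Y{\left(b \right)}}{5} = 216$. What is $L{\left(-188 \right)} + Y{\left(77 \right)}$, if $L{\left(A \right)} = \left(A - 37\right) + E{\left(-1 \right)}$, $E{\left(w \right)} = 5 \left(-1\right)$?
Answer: $850$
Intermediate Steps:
$Y{\left(b \right)} = 1080$ ($Y{\left(b \right)} = 5 \cdot 216 = 1080$)
$E{\left(w \right)} = -5$
$L{\left(A \right)} = -42 + A$ ($L{\left(A \right)} = \left(A - 37\right) - 5 = \left(-37 + A\right) - 5 = -42 + A$)
$L{\left(-188 \right)} + Y{\left(77 \right)} = \left(-42 - 188\right) + 1080 = -230 + 1080 = 850$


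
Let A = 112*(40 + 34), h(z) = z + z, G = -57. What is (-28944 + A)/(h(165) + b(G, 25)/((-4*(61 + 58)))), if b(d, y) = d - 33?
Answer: -4916128/78585 ≈ -62.558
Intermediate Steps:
b(d, y) = -33 + d
h(z) = 2*z
A = 8288 (A = 112*74 = 8288)
(-28944 + A)/(h(165) + b(G, 25)/((-4*(61 + 58)))) = (-28944 + 8288)/(2*165 + (-33 - 57)/((-4*(61 + 58)))) = -20656/(330 - 90/((-4*119))) = -20656/(330 - 90/(-476)) = -20656/(330 - 90*(-1/476)) = -20656/(330 + 45/238) = -20656/78585/238 = -20656*238/78585 = -4916128/78585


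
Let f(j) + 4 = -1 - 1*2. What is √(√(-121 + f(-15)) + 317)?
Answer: √(317 + 8*I*√2) ≈ 17.807 + 0.3177*I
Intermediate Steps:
f(j) = -7 (f(j) = -4 + (-1 - 1*2) = -4 + (-1 - 2) = -4 - 3 = -7)
√(√(-121 + f(-15)) + 317) = √(√(-121 - 7) + 317) = √(√(-128) + 317) = √(8*I*√2 + 317) = √(317 + 8*I*√2)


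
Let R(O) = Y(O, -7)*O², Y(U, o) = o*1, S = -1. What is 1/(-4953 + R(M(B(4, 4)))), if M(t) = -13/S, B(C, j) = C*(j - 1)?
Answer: -1/6136 ≈ -0.00016297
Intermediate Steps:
B(C, j) = C*(-1 + j)
M(t) = 13 (M(t) = -13/(-1) = -13*(-1) = 13)
Y(U, o) = o
R(O) = -7*O²
1/(-4953 + R(M(B(4, 4)))) = 1/(-4953 - 7*13²) = 1/(-4953 - 7*169) = 1/(-4953 - 1183) = 1/(-6136) = -1/6136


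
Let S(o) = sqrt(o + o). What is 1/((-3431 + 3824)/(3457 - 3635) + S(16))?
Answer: 69954/859439 + 126736*sqrt(2)/859439 ≈ 0.28994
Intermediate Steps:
S(o) = sqrt(2)*sqrt(o) (S(o) = sqrt(2*o) = sqrt(2)*sqrt(o))
1/((-3431 + 3824)/(3457 - 3635) + S(16)) = 1/((-3431 + 3824)/(3457 - 3635) + sqrt(2)*sqrt(16)) = 1/(393/(-178) + sqrt(2)*4) = 1/(393*(-1/178) + 4*sqrt(2)) = 1/(-393/178 + 4*sqrt(2))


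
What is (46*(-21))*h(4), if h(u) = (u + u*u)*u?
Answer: -77280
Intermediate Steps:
h(u) = u*(u + u²) (h(u) = (u + u²)*u = u*(u + u²))
(46*(-21))*h(4) = (46*(-21))*(4²*(1 + 4)) = -15456*5 = -966*80 = -77280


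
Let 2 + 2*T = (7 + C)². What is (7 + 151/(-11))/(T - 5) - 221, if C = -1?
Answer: -14623/66 ≈ -221.56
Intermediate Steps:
T = 17 (T = -1 + (7 - 1)²/2 = -1 + (½)*6² = -1 + (½)*36 = -1 + 18 = 17)
(7 + 151/(-11))/(T - 5) - 221 = (7 + 151/(-11))/(17 - 5) - 221 = (7 + 151*(-1/11))/12 - 221 = (7 - 151/11)*(1/12) - 221 = -74/11*1/12 - 221 = -37/66 - 221 = -14623/66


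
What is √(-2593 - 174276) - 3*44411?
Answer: -133233 + I*√176869 ≈ -1.3323e+5 + 420.56*I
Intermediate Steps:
√(-2593 - 174276) - 3*44411 = √(-176869) - 1*133233 = I*√176869 - 133233 = -133233 + I*√176869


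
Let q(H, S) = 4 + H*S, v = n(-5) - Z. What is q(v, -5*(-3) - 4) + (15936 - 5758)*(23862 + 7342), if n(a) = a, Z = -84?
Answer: 317595185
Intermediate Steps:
v = 79 (v = -5 - 1*(-84) = -5 + 84 = 79)
q(v, -5*(-3) - 4) + (15936 - 5758)*(23862 + 7342) = (4 + 79*(-5*(-3) - 4)) + (15936 - 5758)*(23862 + 7342) = (4 + 79*(15 - 4)) + 10178*31204 = (4 + 79*11) + 317594312 = (4 + 869) + 317594312 = 873 + 317594312 = 317595185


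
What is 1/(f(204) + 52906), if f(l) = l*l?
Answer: 1/94522 ≈ 1.0580e-5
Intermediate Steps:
f(l) = l**2
1/(f(204) + 52906) = 1/(204**2 + 52906) = 1/(41616 + 52906) = 1/94522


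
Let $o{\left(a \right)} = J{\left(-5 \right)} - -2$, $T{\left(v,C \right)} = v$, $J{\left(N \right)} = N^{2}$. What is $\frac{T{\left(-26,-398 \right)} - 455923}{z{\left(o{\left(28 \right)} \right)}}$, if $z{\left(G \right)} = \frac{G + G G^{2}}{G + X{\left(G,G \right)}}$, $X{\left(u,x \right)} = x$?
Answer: $- \frac{455949}{365} \approx -1249.2$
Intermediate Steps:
$o{\left(a \right)} = 27$ ($o{\left(a \right)} = \left(-5\right)^{2} - -2 = 25 + 2 = 27$)
$z{\left(G \right)} = \frac{G + G^{3}}{2 G}$ ($z{\left(G \right)} = \frac{G + G G^{2}}{G + G} = \frac{G + G^{3}}{2 G}$)
$\frac{T{\left(-26,-398 \right)} - 455923}{z{\left(o{\left(28 \right)} \right)}} = \frac{-26 - 455923}{\frac{1}{2} + \frac{27^{2}}{2}} = \frac{-26 - 455923}{\frac{1}{2} + \frac{1}{2} \cdot 729} = - \frac{455949}{\frac{1}{2} + \frac{729}{2}} = - \frac{455949}{365}$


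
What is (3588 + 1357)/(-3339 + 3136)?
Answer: -4945/203 ≈ -24.360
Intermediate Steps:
(3588 + 1357)/(-3339 + 3136) = 4945/(-203) = 4945*(-1/203) = -4945/203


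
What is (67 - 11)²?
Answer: 3136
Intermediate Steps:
(67 - 11)² = 56² = 3136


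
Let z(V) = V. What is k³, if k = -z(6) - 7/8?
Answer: -166375/512 ≈ -324.95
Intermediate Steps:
k = -55/8 (k = -1*6 - 7/8 = -6 - 7*⅛ = -6 - 7/8 = -55/8 ≈ -6.8750)
k³ = (-55/8)³ = -166375/512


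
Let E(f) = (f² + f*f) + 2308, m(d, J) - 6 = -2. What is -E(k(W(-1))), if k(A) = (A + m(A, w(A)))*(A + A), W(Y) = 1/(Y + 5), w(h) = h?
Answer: -74145/32 ≈ -2317.0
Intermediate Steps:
W(Y) = 1/(5 + Y)
m(d, J) = 4 (m(d, J) = 6 - 2 = 4)
k(A) = 2*A*(4 + A) (k(A) = (A + 4)*(A + A) = (4 + A)*(2*A) = 2*A*(4 + A))
E(f) = 2308 + 2*f² (E(f) = (f² + f²) + 2308 = 2*f² + 2308 = 2308 + 2*f²)
-E(k(W(-1))) = -(2308 + 2*(2*(4 + 1/(5 - 1))/(5 - 1))²) = -(2308 + 2*(2*(4 + 1/4)/4)²) = -(2308 + 2*(2*(¼)*(4 + ¼))²) = -(2308 + 2*(2*(¼)*(17/4))²) = -(2308 + 2*(17/8)²) = -(2308 + 2*(289/64)) = -(2308 + 289/32) = -1*74145/32 = -74145/32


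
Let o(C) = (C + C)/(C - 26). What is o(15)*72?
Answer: -2160/11 ≈ -196.36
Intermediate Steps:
o(C) = 2*C/(-26 + C) (o(C) = (2*C)/(-26 + C) = 2*C/(-26 + C))
o(15)*72 = (2*15/(-26 + 15))*72 = (2*15/(-11))*72 = (2*15*(-1/11))*72 = -30/11*72 = -2160/11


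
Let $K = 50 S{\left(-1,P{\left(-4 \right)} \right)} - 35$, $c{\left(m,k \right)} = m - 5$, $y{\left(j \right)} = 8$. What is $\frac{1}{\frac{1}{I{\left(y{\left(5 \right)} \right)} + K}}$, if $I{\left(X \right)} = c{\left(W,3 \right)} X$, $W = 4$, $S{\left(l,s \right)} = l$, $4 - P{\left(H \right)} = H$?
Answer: $-93$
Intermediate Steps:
$P{\left(H \right)} = 4 - H$
$c{\left(m,k \right)} = -5 + m$
$I{\left(X \right)} = - X$ ($I{\left(X \right)} = \left(-5 + 4\right) X = - X$)
$K = -85$ ($K = 50 \left(-1\right) - 35 = -50 - 35 = -85$)
$\frac{1}{\frac{1}{I{\left(y{\left(5 \right)} \right)} + K}} = \frac{1}{\frac{1}{\left(-1\right) 8 - 85}} = \frac{1}{\frac{1}{-8 - 85}} = \frac{1}{\frac{1}{-93}} = \frac{1}{- \frac{1}{93}} = -93$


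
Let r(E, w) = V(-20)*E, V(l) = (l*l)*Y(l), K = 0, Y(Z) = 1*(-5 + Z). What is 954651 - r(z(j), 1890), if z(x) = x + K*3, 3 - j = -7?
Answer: 1054651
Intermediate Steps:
j = 10 (j = 3 - 1*(-7) = 3 + 7 = 10)
Y(Z) = -5 + Z
V(l) = l²*(-5 + l) (V(l) = (l*l)*(-5 + l) = l²*(-5 + l))
z(x) = x (z(x) = x + 0*3 = x + 0 = x)
r(E, w) = -10000*E (r(E, w) = ((-20)²*(-5 - 20))*E = (400*(-25))*E = -10000*E)
954651 - r(z(j), 1890) = 954651 - (-10000)*10 = 954651 - 1*(-100000) = 954651 + 100000 = 1054651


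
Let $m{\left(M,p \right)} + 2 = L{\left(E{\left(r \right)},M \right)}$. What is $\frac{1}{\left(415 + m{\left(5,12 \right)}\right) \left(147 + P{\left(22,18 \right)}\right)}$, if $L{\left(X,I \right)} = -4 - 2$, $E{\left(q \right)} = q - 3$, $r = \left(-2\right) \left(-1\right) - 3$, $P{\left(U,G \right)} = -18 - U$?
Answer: $\frac{1}{43549} \approx 2.2963 \cdot 10^{-5}$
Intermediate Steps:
$r = -1$ ($r = 2 - 3 = -1$)
$E{\left(q \right)} = -3 + q$
$L{\left(X,I \right)} = -6$ ($L{\left(X,I \right)} = -4 - 2 = -6$)
$m{\left(M,p \right)} = -8$ ($m{\left(M,p \right)} = -2 - 6 = -8$)
$\frac{1}{\left(415 + m{\left(5,12 \right)}\right) \left(147 + P{\left(22,18 \right)}\right)} = \frac{1}{\left(415 - 8\right) \left(147 - 40\right)} = \frac{1}{407 \left(147 - 40\right)} = \frac{1}{407 \cdot 107} = \frac{1}{43549}$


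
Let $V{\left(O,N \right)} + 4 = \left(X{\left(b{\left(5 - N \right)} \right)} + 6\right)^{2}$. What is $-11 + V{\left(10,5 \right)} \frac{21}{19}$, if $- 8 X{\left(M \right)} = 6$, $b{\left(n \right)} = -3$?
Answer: $\frac{4573}{304} \approx 15.043$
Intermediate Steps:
$X{\left(M \right)} = - \frac{3}{4}$ ($X{\left(M \right)} = \left(- \frac{1}{8}\right) 6 = - \frac{3}{4}$)
$V{\left(O,N \right)} = \frac{377}{16}$ ($V{\left(O,N \right)} = -4 + \left(- \frac{3}{4} + 6\right)^{2} = -4 + \left(\frac{21}{4}\right)^{2} = -4 + \frac{441}{16} = \frac{377}{16}$)
$-11 + V{\left(10,5 \right)} \frac{21}{19} = -11 + \frac{377 \cdot \frac{21}{19}}{16} = -11 + \frac{377 \cdot 21 \cdot \frac{1}{19}}{16} = -11 + \frac{377}{16} \cdot \frac{21}{19} = -11 + \frac{7917}{304} = \frac{4573}{304}$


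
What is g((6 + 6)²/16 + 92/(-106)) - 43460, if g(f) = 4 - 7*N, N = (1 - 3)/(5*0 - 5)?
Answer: -217294/5 ≈ -43459.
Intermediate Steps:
N = ⅖ (N = -2/(0 - 5) = -2/(-5) = -2*(-⅕) = ⅖ ≈ 0.40000)
g(f) = 6/5 (g(f) = 4 - 7*⅖ = 4 - 14/5 = 6/5)
g((6 + 6)²/16 + 92/(-106)) - 43460 = 6/5 - 43460 = -217294/5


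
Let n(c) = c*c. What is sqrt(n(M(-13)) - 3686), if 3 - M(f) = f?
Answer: 7*I*sqrt(70) ≈ 58.566*I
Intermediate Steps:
M(f) = 3 - f
n(c) = c**2
sqrt(n(M(-13)) - 3686) = sqrt((3 - 1*(-13))**2 - 3686) = sqrt((3 + 13)**2 - 3686) = sqrt(16**2 - 3686) = sqrt(256 - 3686) = sqrt(-3430) = 7*I*sqrt(70)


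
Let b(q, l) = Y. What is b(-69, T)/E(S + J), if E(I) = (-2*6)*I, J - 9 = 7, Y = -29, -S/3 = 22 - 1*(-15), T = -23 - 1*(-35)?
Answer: -29/1140 ≈ -0.025439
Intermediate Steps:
T = 12 (T = -23 + 35 = 12)
S = -111 (S = -3*(22 - 1*(-15)) = -3*(22 + 15) = -3*37 = -111)
b(q, l) = -29
J = 16 (J = 9 + 7 = 16)
E(I) = -12*I
b(-69, T)/E(S + J) = -29*(-1/(12*(-111 + 16))) = -29/((-12*(-95))) = -29/1140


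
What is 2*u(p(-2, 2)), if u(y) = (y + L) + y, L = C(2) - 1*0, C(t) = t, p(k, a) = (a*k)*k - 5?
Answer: 16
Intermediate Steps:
p(k, a) = -5 + a*k² (p(k, a) = a*k² - 5 = -5 + a*k²)
L = 2 (L = 2 - 1*0 = 2 + 0 = 2)
u(y) = 2 + 2*y (u(y) = (y + 2) + y = (2 + y) + y = 2 + 2*y)
2*u(p(-2, 2)) = 2*(2 + 2*(-5 + 2*(-2)²)) = 2*(2 + 2*(-5 + 2*4)) = 2*(2 + 2*(-5 + 8)) = 2*(2 + 2*3) = 2*(2 + 6) = 2*8 = 16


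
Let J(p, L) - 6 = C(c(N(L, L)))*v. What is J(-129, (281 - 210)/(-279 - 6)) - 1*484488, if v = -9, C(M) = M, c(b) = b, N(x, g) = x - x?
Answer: -484482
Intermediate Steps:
N(x, g) = 0
J(p, L) = 6 (J(p, L) = 6 + 0*(-9) = 6 + 0 = 6)
J(-129, (281 - 210)/(-279 - 6)) - 1*484488 = 6 - 1*484488 = 6 - 484488 = -484482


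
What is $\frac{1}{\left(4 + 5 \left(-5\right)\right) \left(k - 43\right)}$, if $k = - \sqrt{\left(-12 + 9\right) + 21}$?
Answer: $\frac{43}{38451} - \frac{\sqrt{2}}{12817} \approx 0.001008$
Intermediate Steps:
$k = - 3 \sqrt{2}$ ($k = - \sqrt{-3 + 21} = - \sqrt{18} = - 3 \sqrt{2} \approx -4.2426$)
$\frac{1}{\left(4 + 5 \left(-5\right)\right) \left(k - 43\right)} = \frac{1}{\left(4 + 5 \left(-5\right)\right) \left(- 3 \sqrt{2} - 43\right)} = \frac{1}{\left(4 - 25\right) \left(-43 - 3 \sqrt{2}\right)} = \frac{1}{\left(-21\right) \left(-43 - 3 \sqrt{2}\right)} = \frac{1}{903 + 63 \sqrt{2}}$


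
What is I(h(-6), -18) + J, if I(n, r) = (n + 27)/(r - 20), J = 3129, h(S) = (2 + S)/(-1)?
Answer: 118871/38 ≈ 3128.2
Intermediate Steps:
h(S) = -2 - S (h(S) = (2 + S)*(-1) = -2 - S)
I(n, r) = (27 + n)/(-20 + r)
I(h(-6), -18) + J = (27 + (-2 - 1*(-6)))/(-20 - 18) + 3129 = (27 + (-2 + 6))/(-38) + 3129 = -(27 + 4)/38 + 3129 = -1/38*31 + 3129 = -31/38 + 3129 = 118871/38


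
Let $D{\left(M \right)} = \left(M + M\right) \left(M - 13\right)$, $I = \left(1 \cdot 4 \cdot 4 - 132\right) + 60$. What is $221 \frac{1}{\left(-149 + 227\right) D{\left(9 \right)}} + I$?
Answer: $- \frac{24209}{432} \approx -56.039$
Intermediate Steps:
$I = -56$ ($I = \left(4 \cdot 4 - 132\right) + 60 = \left(16 - 132\right) + 60 = -116 + 60 = -56$)
$D{\left(M \right)} = 2 M \left(-13 + M\right)$
$221 \frac{1}{\left(-149 + 227\right) D{\left(9 \right)}} + I = 221 \frac{1}{\left(-149 + 227\right) 2 \cdot 9 \left(-13 + 9\right)} - 56 = 221 \frac{1}{78 \cdot 2 \cdot 9 \left(-4\right)} - 56 = 221 \frac{1}{78 \left(-72\right)} - 56 = 221 \cdot \frac{1}{78} \left(- \frac{1}{72}\right) - 56 = 221 \left(- \frac{1}{5616}\right) - 56 = - \frac{17}{432} - 56 = - \frac{24209}{432}$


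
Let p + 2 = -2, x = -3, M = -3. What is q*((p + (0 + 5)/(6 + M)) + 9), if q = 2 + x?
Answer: -20/3 ≈ -6.6667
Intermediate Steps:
p = -4 (p = -2 - 2 = -4)
q = -1 (q = 2 - 3 = -1)
q*((p + (0 + 5)/(6 + M)) + 9) = -((-4 + (0 + 5)/(6 - 3)) + 9) = -((-4 + 5/3) + 9) = -(-7/3 + 9) = -1*20/3 = -20/3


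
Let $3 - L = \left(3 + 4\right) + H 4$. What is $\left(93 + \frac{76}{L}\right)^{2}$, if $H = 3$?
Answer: $\frac{124609}{16} \approx 7788.1$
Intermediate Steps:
$L = -16$ ($L = 3 - \left(\left(3 + 4\right) + 3 \cdot 4\right) = 3 - \left(7 + 12\right) = 3 - 19 = -16$)
$\left(93 + \frac{76}{L}\right)^{2} = \left(93 + \frac{76}{-16}\right)^{2} = \left(93 + 76 \left(- \frac{1}{16}\right)\right)^{2} = \left(93 - \frac{19}{4}\right)^{2} = \left(\frac{353}{4}\right)^{2} = \frac{124609}{16}$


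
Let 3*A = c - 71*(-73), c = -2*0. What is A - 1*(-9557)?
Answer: 33854/3 ≈ 11285.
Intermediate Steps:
c = 0
A = 5183/3 (A = (0 - 71*(-73))/3 = (0 + 5183)/3 = (⅓)*5183 = 5183/3 ≈ 1727.7)
A - 1*(-9557) = 5183/3 - 1*(-9557) = 5183/3 + 9557 = 33854/3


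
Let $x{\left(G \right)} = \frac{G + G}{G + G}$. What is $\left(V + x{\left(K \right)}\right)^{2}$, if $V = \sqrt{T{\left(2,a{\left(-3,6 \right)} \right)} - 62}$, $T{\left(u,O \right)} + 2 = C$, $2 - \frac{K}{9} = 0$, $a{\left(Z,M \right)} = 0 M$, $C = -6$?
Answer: $\left(1 + i \sqrt{70}\right)^{2} \approx -69.0 + 16.733 i$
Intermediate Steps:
$a{\left(Z,M \right)} = 0$
$K = 18$ ($K = 18 - 0 = 18 + 0 = 18$)
$T{\left(u,O \right)} = -8$ ($T{\left(u,O \right)} = -2 - 6 = -8$)
$x{\left(G \right)} = 1$ ($x{\left(G \right)} = \frac{2 G}{2 G} = 2 G \frac{1}{2 G} = 1$)
$V = i \sqrt{70}$ ($V = \sqrt{-8 - 62} = \sqrt{-70} = i \sqrt{70} \approx 8.3666 i$)
$\left(V + x{\left(K \right)}\right)^{2} = \left(i \sqrt{70} + 1\right)^{2} = \left(1 + i \sqrt{70}\right)^{2}$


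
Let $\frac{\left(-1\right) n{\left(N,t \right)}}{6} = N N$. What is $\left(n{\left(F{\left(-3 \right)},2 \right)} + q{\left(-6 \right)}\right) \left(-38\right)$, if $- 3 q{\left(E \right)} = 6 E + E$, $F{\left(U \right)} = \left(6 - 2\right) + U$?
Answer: $-304$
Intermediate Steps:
$F{\left(U \right)} = 4 + U$
$q{\left(E \right)} = - \frac{7 E}{3}$ ($q{\left(E \right)} = - \frac{6 E + E}{3} = - \frac{7 E}{3}$)
$n{\left(N,t \right)} = - 6 N^{2}$ ($n{\left(N,t \right)} = - 6 N N = - 6 N^{2}$)
$\left(n{\left(F{\left(-3 \right)},2 \right)} + q{\left(-6 \right)}\right) \left(-38\right) = \left(- 6 \left(4 - 3\right)^{2} - -14\right) \left(-38\right) = \left(- 6 \cdot 1^{2} + 14\right) \left(-38\right) = \left(\left(-6\right) 1 + 14\right) \left(-38\right) = \left(-6 + 14\right) \left(-38\right) = 8 \left(-38\right) = -304$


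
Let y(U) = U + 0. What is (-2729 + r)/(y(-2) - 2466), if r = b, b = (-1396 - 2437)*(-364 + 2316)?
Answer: 7484745/2468 ≈ 3032.7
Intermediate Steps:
y(U) = U
b = -7482016 (b = -3833*1952 = -7482016)
r = -7482016
(-2729 + r)/(y(-2) - 2466) = (-2729 - 7482016)/(-2 - 2466) = -7484745/(-2468) = -7484745*(-1/2468) = 7484745/2468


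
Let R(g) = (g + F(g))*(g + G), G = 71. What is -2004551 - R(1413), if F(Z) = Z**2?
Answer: -2967009839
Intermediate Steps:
R(g) = (71 + g)*(g + g**2) (R(g) = (g + g**2)*(g + 71) = (g + g**2)*(71 + g) = (71 + g)*(g + g**2))
-2004551 - R(1413) = -2004551 - 1413*(71 + 1413**2 + 72*1413) = -2004551 - 1413*(71 + 1996569 + 101736) = -2004551 - 1413*2098376 = -2004551 - 1*2965005288 = -2004551 - 2965005288 = -2967009839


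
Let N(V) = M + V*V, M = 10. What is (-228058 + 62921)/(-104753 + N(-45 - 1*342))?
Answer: -165137/45026 ≈ -3.6676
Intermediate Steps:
N(V) = 10 + V² (N(V) = 10 + V*V = 10 + V²)
(-228058 + 62921)/(-104753 + N(-45 - 1*342)) = (-228058 + 62921)/(-104753 + (10 + (-45 - 1*342)²)) = -165137/(-104753 + (10 + (-45 - 342)²)) = -165137/(-104753 + (10 + (-387)²)) = -165137/(-104753 + (10 + 149769)) = -165137/(-104753 + 149779) = -165137/45026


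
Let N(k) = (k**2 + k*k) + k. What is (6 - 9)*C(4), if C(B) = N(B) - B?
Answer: -96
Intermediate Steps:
N(k) = k + 2*k**2 (N(k) = (k**2 + k**2) + k = 2*k**2 + k = k + 2*k**2)
C(B) = -B + B*(1 + 2*B) (C(B) = B*(1 + 2*B) - B = -B + B*(1 + 2*B))
(6 - 9)*C(4) = (6 - 9)*(2*4**2) = -6*16 = -3*32 = -96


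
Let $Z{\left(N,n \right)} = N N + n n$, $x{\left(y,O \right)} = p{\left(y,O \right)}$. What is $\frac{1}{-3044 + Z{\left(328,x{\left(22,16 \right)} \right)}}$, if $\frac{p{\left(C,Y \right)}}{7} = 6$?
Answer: $\frac{1}{106304} \approx 9.407 \cdot 10^{-6}$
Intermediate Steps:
$p{\left(C,Y \right)} = 42$ ($p{\left(C,Y \right)} = 7 \cdot 6 = 42$)
$x{\left(y,O \right)} = 42$
$Z{\left(N,n \right)} = N^{2} + n^{2}$
$\frac{1}{-3044 + Z{\left(328,x{\left(22,16 \right)} \right)}} = \frac{1}{-3044 + \left(328^{2} + 42^{2}\right)} = \frac{1}{-3044 + \left(107584 + 1764\right)} = \frac{1}{-3044 + 109348} = \frac{1}{106304}$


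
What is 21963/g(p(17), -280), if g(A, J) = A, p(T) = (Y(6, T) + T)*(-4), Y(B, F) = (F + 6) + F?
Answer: -7321/76 ≈ -96.329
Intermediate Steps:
Y(B, F) = 6 + 2*F (Y(B, F) = (6 + F) + F = 6 + 2*F)
p(T) = -24 - 12*T (p(T) = ((6 + 2*T) + T)*(-4) = (6 + 3*T)*(-4) = -24 - 12*T)
21963/g(p(17), -280) = 21963/(-24 - 12*17) = 21963/(-24 - 204) = 21963/(-228) = 21963*(-1/228) = -7321/76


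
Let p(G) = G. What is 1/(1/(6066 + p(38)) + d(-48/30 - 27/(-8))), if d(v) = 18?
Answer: 6104/109873 ≈ 0.055555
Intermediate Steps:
1/(1/(6066 + p(38)) + d(-48/30 - 27/(-8))) = 1/(1/(6066 + 38) + 18) = 1/(1/6104 + 18) = 1/(109873/6104) = 6104/109873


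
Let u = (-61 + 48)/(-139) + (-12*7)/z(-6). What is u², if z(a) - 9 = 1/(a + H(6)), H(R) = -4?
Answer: 13364053609/153041641 ≈ 87.323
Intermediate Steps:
z(a) = 9 + 1/(-4 + a) (z(a) = 9 + 1/(a - 4) = 9 + 1/(-4 + a))
u = -115603/12371 (u = (-61 + 48)/(-139) + (-12*7)/(((-35 + 9*(-6))/(-4 - 6))) = -13*(-1/139) - 84*(-10/(-35 - 54)) = 13/139 - 84/((-⅒*(-89))) = 13/139 - 84/89/10 = 13/139 - 84*10/89 = 13/139 - 840/89 = -115603/12371 ≈ -9.3447)
u² = (-115603/12371)² = 13364053609/153041641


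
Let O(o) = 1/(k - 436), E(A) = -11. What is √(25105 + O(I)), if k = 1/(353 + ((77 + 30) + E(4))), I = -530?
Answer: √962102647305158/195763 ≈ 158.45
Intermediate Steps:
k = 1/449 (k = 1/(353 + ((77 + 30) - 11)) = 1/(353 + (107 - 11)) = 1/(353 + 96) = 1/449 ≈ 0.0022272)
O(o) = -449/195763 (O(o) = 1/(1/449 - 436) = 1/(-195763/449) = -449/195763)
√(25105 + O(I)) = √(25105 - 449/195763) = √(4914629666/195763) = √962102647305158/195763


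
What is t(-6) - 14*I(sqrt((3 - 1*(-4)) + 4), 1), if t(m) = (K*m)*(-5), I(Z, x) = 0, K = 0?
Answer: 0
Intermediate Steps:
t(m) = 0 (t(m) = (0*m)*(-5) = 0*(-5) = 0)
t(-6) - 14*I(sqrt((3 - 1*(-4)) + 4), 1) = 0 - 14*0 = 0 + 0 = 0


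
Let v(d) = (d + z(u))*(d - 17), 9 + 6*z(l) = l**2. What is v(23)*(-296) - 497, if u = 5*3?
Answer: -105281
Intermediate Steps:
u = 15
z(l) = -3/2 + l**2/6
v(d) = (-17 + d)*(36 + d) (v(d) = (d + (-3/2 + (1/6)*15**2))*(d - 17) = (d + (-3/2 + (1/6)*225))*(-17 + d) = (d + (-3/2 + 75/2))*(-17 + d) = (d + 36)*(-17 + d) = (36 + d)*(-17 + d) = (-17 + d)*(36 + d))
v(23)*(-296) - 497 = (-612 + 23**2 + 19*23)*(-296) - 497 = (-612 + 529 + 437)*(-296) - 497 = 354*(-296) - 497 = -104784 - 497 = -105281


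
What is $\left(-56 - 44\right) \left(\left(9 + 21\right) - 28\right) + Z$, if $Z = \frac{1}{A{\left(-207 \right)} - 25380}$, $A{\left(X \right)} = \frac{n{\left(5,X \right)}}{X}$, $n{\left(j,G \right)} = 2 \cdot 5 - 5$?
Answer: $- \frac{1050733207}{5253665} \approx -200.0$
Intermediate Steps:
$n{\left(j,G \right)} = 5$ ($n{\left(j,G \right)} = 10 - 5 = 5$)
$A{\left(X \right)} = \frac{5}{X}$
$Z = - \frac{207}{5253665}$ ($Z = \frac{1}{\frac{5}{-207} - 25380} = \frac{1}{5 \left(- \frac{1}{207}\right) - 25380} = \frac{1}{- \frac{5}{207} - 25380} = \frac{1}{- \frac{5253665}{207}} = - \frac{207}{5253665} \approx -3.9401 \cdot 10^{-5}$)
$\left(-56 - 44\right) \left(\left(9 + 21\right) - 28\right) + Z = \left(-56 - 44\right) \left(\left(9 + 21\right) - 28\right) - \frac{207}{5253665} = - 100 \left(30 - 28\right) - \frac{207}{5253665} = \left(-100\right) 2 - \frac{207}{5253665} = -200 - \frac{207}{5253665} = - \frac{1050733207}{5253665}$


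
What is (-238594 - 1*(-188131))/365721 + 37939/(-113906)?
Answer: -6541042499/13885938742 ≈ -0.47106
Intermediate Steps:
(-238594 - 1*(-188131))/365721 + 37939/(-113906) = (-238594 + 188131)*(1/365721) + 37939*(-1/113906) = -50463*1/365721 - 37939/113906 = -16821/121907 - 37939/113906 = -6541042499/13885938742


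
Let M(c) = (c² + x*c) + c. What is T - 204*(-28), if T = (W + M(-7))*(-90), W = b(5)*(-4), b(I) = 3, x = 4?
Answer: 5532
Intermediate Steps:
M(c) = c² + 5*c (M(c) = (c² + 4*c) + c = c² + 5*c)
W = -12 (W = 3*(-4) = -12)
T = -180 (T = (-12 - 7*(5 - 7))*(-90) = (-12 - 7*(-2))*(-90) = (-12 + 14)*(-90) = 2*(-90) = -180)
T - 204*(-28) = -180 - 204*(-28) = -180 - 1*(-5712) = -180 + 5712 = 5532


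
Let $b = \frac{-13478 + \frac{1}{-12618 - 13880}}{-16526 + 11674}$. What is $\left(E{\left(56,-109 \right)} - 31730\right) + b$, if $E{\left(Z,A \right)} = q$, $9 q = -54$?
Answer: $- \frac{4079886301811}{128568296} \approx -31733.0$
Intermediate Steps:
$b = \frac{357140045}{128568296}$ ($b = \frac{-13478 + \frac{1}{-26498}}{-4852} = \left(-13478 - \frac{1}{26498}\right) \left(- \frac{1}{4852}\right) = \left(- \frac{357140045}{26498}\right) \left(- \frac{1}{4852}\right) = \frac{357140045}{128568296} \approx 2.7778$)
$q = -6$ ($q = \frac{1}{9} \left(-54\right) = -6$)
$E{\left(Z,A \right)} = -6$
$\left(E{\left(56,-109 \right)} - 31730\right) + b = \left(-6 - 31730\right) + \frac{357140045}{128568296} = -31736 + \frac{357140045}{128568296} = - \frac{4079886301811}{128568296}$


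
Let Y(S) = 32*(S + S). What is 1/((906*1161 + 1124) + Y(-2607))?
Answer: 1/886142 ≈ 1.1285e-6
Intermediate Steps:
Y(S) = 64*S (Y(S) = 32*(2*S) = 64*S)
1/((906*1161 + 1124) + Y(-2607)) = 1/((906*1161 + 1124) + 64*(-2607)) = 1/((1051866 + 1124) - 166848) = 1/(1052990 - 166848) = 1/886142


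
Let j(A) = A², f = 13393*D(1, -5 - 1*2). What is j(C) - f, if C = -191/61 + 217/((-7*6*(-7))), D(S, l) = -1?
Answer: 87947151853/6563844 ≈ 13399.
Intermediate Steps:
f = -13393 (f = 13393*(-1) = -13393)
C = -6131/2562 (C = -191*1/61 + 217/((-42*(-7))) = -191/61 + 217/294 = -191/61 + 217*(1/294) = -191/61 + 31/42 = -6131/2562 ≈ -2.3931)
j(C) - f = (-6131/2562)² - 1*(-13393) = 37589161/6563844 + 13393 = 87947151853/6563844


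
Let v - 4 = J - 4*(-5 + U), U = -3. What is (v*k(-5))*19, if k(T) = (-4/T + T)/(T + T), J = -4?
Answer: 6384/25 ≈ 255.36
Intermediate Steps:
k(T) = (T - 4/T)/(2*T) (k(T) = (T - 4/T)/((2*T)) = (T - 4/T)*(1/(2*T)) = (T - 4/T)/(2*T))
v = 32 (v = 4 + (-4 - 4*(-5 - 3)) = 4 + (-4 - 4*(-8)) = 4 + (-4 + 32) = 4 + 28 = 32)
(v*k(-5))*19 = (32*(1/2 - 2/(-5)**2))*19 = (32*(1/2 - 2*1/25))*19 = (32*(1/2 - 2/25))*19 = (32*(21/50))*19 = (336/25)*19 = 6384/25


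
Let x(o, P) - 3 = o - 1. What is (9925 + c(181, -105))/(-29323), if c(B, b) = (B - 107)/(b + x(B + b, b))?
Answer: -267901/791721 ≈ -0.33838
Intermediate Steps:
x(o, P) = 2 + o (x(o, P) = 3 + (o - 1) = 3 + (-1 + o) = 2 + o)
c(B, b) = (-107 + B)/(2 + B + 2*b) (c(B, b) = (B - 107)/(b + (2 + (B + b))) = (-107 + B)/(b + (2 + B + b)) = (-107 + B)/(2 + B + 2*b))
(9925 + c(181, -105))/(-29323) = (9925 + (-107 + 181)/(2 + 181 + 2*(-105)))/(-29323) = (9925 + 74/(2 + 181 - 210))*(-1/29323) = (9925 + 74/(-27))*(-1/29323) = (9925 - 1/27*74)*(-1/29323) = (9925 - 74/27)*(-1/29323) = (267901/27)*(-1/29323) = -267901/791721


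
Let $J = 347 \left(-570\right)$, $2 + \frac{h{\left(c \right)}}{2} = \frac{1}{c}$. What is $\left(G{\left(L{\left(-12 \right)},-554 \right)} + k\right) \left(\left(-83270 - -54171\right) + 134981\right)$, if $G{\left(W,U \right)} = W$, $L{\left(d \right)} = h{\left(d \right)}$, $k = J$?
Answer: $-20942841955$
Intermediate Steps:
$h{\left(c \right)} = -4 + \frac{2}{c}$
$J = -197790$
$k = -197790$
$L{\left(d \right)} = -4 + \frac{2}{d}$
$\left(G{\left(L{\left(-12 \right)},-554 \right)} + k\right) \left(\left(-83270 - -54171\right) + 134981\right) = \left(\left(-4 + \frac{2}{-12}\right) - 197790\right) \left(\left(-83270 - -54171\right) + 134981\right) = \left(\left(-4 + 2 \left(- \frac{1}{12}\right)\right) - 197790\right) \left(\left(-83270 + 54171\right) + 134981\right) = \left(\left(-4 - \frac{1}{6}\right) - 197790\right) \left(-29099 + 134981\right) = \left(- \frac{25}{6} - 197790\right) 105882 = \left(- \frac{1186765}{6}\right) 105882 = -20942841955$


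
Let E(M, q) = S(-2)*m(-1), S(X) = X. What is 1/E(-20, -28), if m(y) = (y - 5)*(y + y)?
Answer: -1/24 ≈ -0.041667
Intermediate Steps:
m(y) = 2*y*(-5 + y) (m(y) = (-5 + y)*(2*y) = 2*y*(-5 + y))
E(M, q) = -24 (E(M, q) = -4*(-1)*(-5 - 1) = -4*(-1)*(-6) = -2*12 = -24)
1/E(-20, -28) = 1/(-24) = -1/24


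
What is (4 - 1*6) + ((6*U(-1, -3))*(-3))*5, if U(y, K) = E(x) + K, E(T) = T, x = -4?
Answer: 628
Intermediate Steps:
U(y, K) = -4 + K
(4 - 1*6) + ((6*U(-1, -3))*(-3))*5 = (4 - 1*6) + ((6*(-4 - 3))*(-3))*5 = (4 - 6) + ((6*(-7))*(-3))*5 = -2 - 42*(-3)*5 = -2 + 126*5 = -2 + 630 = 628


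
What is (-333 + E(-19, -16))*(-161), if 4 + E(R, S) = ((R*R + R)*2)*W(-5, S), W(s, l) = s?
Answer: 604877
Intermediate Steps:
E(R, S) = -4 - 10*R - 10*R**2 (E(R, S) = -4 + ((R*R + R)*2)*(-5) = -4 + ((R**2 + R)*2)*(-5) = -4 + ((R + R**2)*2)*(-5) = -4 + (2*R + 2*R**2)*(-5) = -4 + (-10*R - 10*R**2) = -4 - 10*R - 10*R**2)
(-333 + E(-19, -16))*(-161) = (-333 + (-4 - 10*(-19) - 10*(-19)**2))*(-161) = (-333 + (-4 + 190 - 10*361))*(-161) = (-333 + (-4 + 190 - 3610))*(-161) = (-333 - 3424)*(-161) = -3757*(-161) = 604877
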